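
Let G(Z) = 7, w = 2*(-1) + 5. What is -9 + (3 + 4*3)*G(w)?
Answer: 96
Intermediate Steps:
w = 3 (w = -2 + 5 = 3)
-9 + (3 + 4*3)*G(w) = -9 + (3 + 4*3)*7 = -9 + (3 + 12)*7 = -9 + 15*7 = -9 + 105 = 96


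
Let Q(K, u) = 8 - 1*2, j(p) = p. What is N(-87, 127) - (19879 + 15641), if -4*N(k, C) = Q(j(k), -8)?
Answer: -71043/2 ≈ -35522.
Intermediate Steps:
Q(K, u) = 6 (Q(K, u) = 8 - 2 = 6)
N(k, C) = -3/2 (N(k, C) = -¼*6 = -3/2)
N(-87, 127) - (19879 + 15641) = -3/2 - (19879 + 15641) = -3/2 - 1*35520 = -3/2 - 35520 = -71043/2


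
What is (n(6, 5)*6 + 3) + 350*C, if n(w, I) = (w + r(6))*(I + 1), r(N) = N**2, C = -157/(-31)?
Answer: 101915/31 ≈ 3287.6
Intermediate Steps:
C = 157/31 (C = -157*(-1/31) = 157/31 ≈ 5.0645)
n(w, I) = (1 + I)*(36 + w) (n(w, I) = (w + 6**2)*(I + 1) = (w + 36)*(1 + I) = (36 + w)*(1 + I) = (1 + I)*(36 + w))
(n(6, 5)*6 + 3) + 350*C = ((36 + 6 + 36*5 + 5*6)*6 + 3) + 350*(157/31) = ((36 + 6 + 180 + 30)*6 + 3) + 54950/31 = (252*6 + 3) + 54950/31 = (1512 + 3) + 54950/31 = 1515 + 54950/31 = 101915/31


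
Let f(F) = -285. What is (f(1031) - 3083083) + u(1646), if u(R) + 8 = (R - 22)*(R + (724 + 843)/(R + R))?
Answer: -337017654/823 ≈ -4.0950e+5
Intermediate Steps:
u(R) = -8 + (-22 + R)*(R + 1567/(2*R)) (u(R) = -8 + (R - 22)*(R + (724 + 843)/(R + R)) = -8 + (-22 + R)*(R + 1567/((2*R))) = -8 + (-22 + R)*(R + 1567*(1/(2*R))) = -8 + (-22 + R)*(R + 1567/(2*R)))
(f(1031) - 3083083) + u(1646) = (-285 - 3083083) + (1551/2 + 1646**2 - 17237/1646 - 22*1646) = -3083368 + (1551/2 + 2709316 - 17237*1/1646 - 36212) = -3083368 + (1551/2 + 2709316 - 17237/1646 - 36212) = -3083368 + 2200594210/823 = -337017654/823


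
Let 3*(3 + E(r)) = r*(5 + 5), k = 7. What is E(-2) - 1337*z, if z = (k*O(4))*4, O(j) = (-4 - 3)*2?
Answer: 1572283/3 ≈ 5.2409e+5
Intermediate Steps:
E(r) = -3 + 10*r/3 (E(r) = -3 + (r*(5 + 5))/3 = -3 + (r*10)/3 = -3 + (10*r)/3 = -3 + 10*r/3)
O(j) = -14 (O(j) = -7*2 = -14)
z = -392 (z = (7*(-14))*4 = -98*4 = -392)
E(-2) - 1337*z = (-3 + (10/3)*(-2)) - 1337*(-392) = (-3 - 20/3) + 524104 = -29/3 + 524104 = 1572283/3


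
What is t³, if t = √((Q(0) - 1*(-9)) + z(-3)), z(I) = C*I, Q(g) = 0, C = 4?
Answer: -3*I*√3 ≈ -5.1962*I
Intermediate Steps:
z(I) = 4*I
t = I*√3 (t = √((0 - 1*(-9)) + 4*(-3)) = √((0 + 9) - 12) = √(9 - 12) = √(-3) = I*√3 ≈ 1.732*I)
t³ = (I*√3)³ = -3*I*√3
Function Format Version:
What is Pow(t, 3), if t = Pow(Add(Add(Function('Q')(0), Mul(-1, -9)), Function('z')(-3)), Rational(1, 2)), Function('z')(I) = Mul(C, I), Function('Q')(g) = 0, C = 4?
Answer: Mul(-3, I, Pow(3, Rational(1, 2))) ≈ Mul(-5.1962, I)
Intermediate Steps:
Function('z')(I) = Mul(4, I)
t = Mul(I, Pow(3, Rational(1, 2))) (t = Pow(Add(Add(0, Mul(-1, -9)), Mul(4, -3)), Rational(1, 2)) = Pow(Add(Add(0, 9), -12), Rational(1, 2)) = Pow(Add(9, -12), Rational(1, 2)) = Pow(-3, Rational(1, 2)) = Mul(I, Pow(3, Rational(1, 2))) ≈ Mul(1.7320, I))
Pow(t, 3) = Pow(Mul(I, Pow(3, Rational(1, 2))), 3) = Mul(-3, I, Pow(3, Rational(1, 2)))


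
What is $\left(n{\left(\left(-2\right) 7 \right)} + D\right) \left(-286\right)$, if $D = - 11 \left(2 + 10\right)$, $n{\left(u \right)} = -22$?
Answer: $44044$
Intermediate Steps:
$D = -132$ ($D = \left(-11\right) 12 = -132$)
$\left(n{\left(\left(-2\right) 7 \right)} + D\right) \left(-286\right) = \left(-22 - 132\right) \left(-286\right) = \left(-154\right) \left(-286\right) = 44044$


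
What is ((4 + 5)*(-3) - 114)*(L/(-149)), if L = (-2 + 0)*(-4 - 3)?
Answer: 1974/149 ≈ 13.248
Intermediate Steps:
L = 14 (L = -2*(-7) = 14)
((4 + 5)*(-3) - 114)*(L/(-149)) = ((4 + 5)*(-3) - 114)*(14/(-149)) = (9*(-3) - 114)*(14*(-1/149)) = (-27 - 114)*(-14/149) = -141*(-14/149) = 1974/149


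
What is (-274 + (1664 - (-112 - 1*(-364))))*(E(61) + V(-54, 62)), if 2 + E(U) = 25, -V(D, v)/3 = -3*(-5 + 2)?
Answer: -4552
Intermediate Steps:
V(D, v) = -27 (V(D, v) = -(-9)*(-5 + 2) = -(-9)*(-3) = -3*9 = -27)
E(U) = 23 (E(U) = -2 + 25 = 23)
(-274 + (1664 - (-112 - 1*(-364))))*(E(61) + V(-54, 62)) = (-274 + (1664 - (-112 - 1*(-364))))*(23 - 27) = (-274 + (1664 - (-112 + 364)))*(-4) = (-274 + (1664 - 1*252))*(-4) = (-274 + (1664 - 252))*(-4) = (-274 + 1412)*(-4) = 1138*(-4) = -4552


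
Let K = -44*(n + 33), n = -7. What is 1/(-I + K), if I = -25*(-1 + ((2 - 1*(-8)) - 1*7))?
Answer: -1/1094 ≈ -0.00091408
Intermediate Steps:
K = -1144 (K = -44*(-7 + 33) = -44*26 = -1144)
I = -50 (I = -25*(-1 + ((2 + 8) - 7)) = -25*(-1 + (10 - 7)) = -25*(-1 + 3) = -25*2 = -50)
1/(-I + K) = 1/(-1*(-50) - 1144) = 1/(50 - 1144) = 1/(-1094) = -1/1094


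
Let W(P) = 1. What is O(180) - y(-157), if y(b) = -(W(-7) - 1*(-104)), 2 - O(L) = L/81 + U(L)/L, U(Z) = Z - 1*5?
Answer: 3737/36 ≈ 103.81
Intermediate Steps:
U(Z) = -5 + Z (U(Z) = Z - 5 = -5 + Z)
O(L) = 2 - L/81 - (-5 + L)/L (O(L) = 2 - (L/81 + (-5 + L)/L) = 2 + (-L/81 - (-5 + L)/L) = 2 - L/81 - (-5 + L)/L)
y(b) = -105 (y(b) = -(1 - 1*(-104)) = -(1 + 104) = -1*105 = -105)
O(180) - y(-157) = (1 + 5/180 - 1/81*180) - 1*(-105) = (1 + 5*(1/180) - 20/9) + 105 = (1 + 1/36 - 20/9) + 105 = -43/36 + 105 = 3737/36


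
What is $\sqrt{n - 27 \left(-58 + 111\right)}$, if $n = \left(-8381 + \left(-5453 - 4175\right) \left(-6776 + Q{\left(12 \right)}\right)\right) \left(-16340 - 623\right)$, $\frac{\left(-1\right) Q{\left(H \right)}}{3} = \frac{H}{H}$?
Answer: $2 i \sqrt{276750628671} \approx 1.0521 \cdot 10^{6} i$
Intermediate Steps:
$Q{\left(H \right)} = -3$ ($Q{\left(H \right)} = - 3 \frac{H}{H} = \left(-3\right) 1 = -3$)
$n = -1107002513253$ ($n = \left(-8381 + \left(-5453 - 4175\right) \left(-6776 - 3\right)\right) \left(-16340 - 623\right) = \left(-8381 - -65268212\right) \left(-16963\right) = \left(-8381 + 65268212\right) \left(-16963\right) = 65259831 \left(-16963\right) = -1107002513253$)
$\sqrt{n - 27 \left(-58 + 111\right)} = \sqrt{-1107002513253 - 27 \left(-58 + 111\right)} = \sqrt{-1107002513253 - 1431} = \sqrt{-1107002514684} = 2 i \sqrt{276750628671}$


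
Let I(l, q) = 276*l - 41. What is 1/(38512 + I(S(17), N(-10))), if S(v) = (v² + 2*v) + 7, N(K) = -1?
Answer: 1/129551 ≈ 7.7190e-6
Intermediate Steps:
S(v) = 7 + v² + 2*v
I(l, q) = -41 + 276*l
1/(38512 + I(S(17), N(-10))) = 1/(38512 + (-41 + 276*(7 + 17² + 2*17))) = 1/(38512 + (-41 + 276*(7 + 289 + 34))) = 1/(38512 + (-41 + 276*330)) = 1/(38512 + (-41 + 91080)) = 1/(38512 + 91039) = 1/129551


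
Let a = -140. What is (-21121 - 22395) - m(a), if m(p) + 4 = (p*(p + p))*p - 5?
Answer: 5444493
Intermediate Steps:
m(p) = -9 + 2*p**3 (m(p) = -4 + ((p*(p + p))*p - 5) = -4 + ((p*(2*p))*p - 5) = -4 + ((2*p**2)*p - 5) = -4 + (2*p**3 - 5) = -4 + (-5 + 2*p**3) = -9 + 2*p**3)
(-21121 - 22395) - m(a) = (-21121 - 22395) - (-9 + 2*(-140)**3) = -43516 - (-9 + 2*(-2744000)) = -43516 - (-9 - 5488000) = -43516 - 1*(-5488009) = -43516 + 5488009 = 5444493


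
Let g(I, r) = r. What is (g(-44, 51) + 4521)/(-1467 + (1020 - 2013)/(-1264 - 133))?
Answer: -1064514/341401 ≈ -3.1181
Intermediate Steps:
(g(-44, 51) + 4521)/(-1467 + (1020 - 2013)/(-1264 - 133)) = (51 + 4521)/(-1467 + (1020 - 2013)/(-1264 - 133)) = 4572/(-1467 - 993/(-1397)) = 4572/(-1467 - 993*(-1/1397)) = 4572/(-1467 + 993/1397) = 4572/(-2048406/1397) = 4572*(-1397/2048406) = -1064514/341401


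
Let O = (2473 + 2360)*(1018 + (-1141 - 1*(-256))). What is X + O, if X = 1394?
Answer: 644183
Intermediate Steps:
O = 642789 (O = 4833*(1018 + (-1141 + 256)) = 4833*(1018 - 885) = 4833*133 = 642789)
X + O = 1394 + 642789 = 644183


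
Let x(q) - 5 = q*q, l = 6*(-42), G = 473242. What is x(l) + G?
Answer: 536751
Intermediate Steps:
l = -252
x(q) = 5 + q² (x(q) = 5 + q*q = 5 + q²)
x(l) + G = (5 + (-252)²) + 473242 = (5 + 63504) + 473242 = 63509 + 473242 = 536751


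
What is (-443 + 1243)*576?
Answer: 460800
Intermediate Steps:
(-443 + 1243)*576 = 800*576 = 460800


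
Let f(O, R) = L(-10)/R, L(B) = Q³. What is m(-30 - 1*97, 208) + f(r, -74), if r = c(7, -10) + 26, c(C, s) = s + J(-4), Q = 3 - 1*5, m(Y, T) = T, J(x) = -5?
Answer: 7700/37 ≈ 208.11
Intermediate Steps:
Q = -2 (Q = 3 - 5 = -2)
L(B) = -8 (L(B) = (-2)³ = -8)
c(C, s) = -5 + s (c(C, s) = s - 5 = -5 + s)
r = 11 (r = (-5 - 10) + 26 = -15 + 26 = 11)
f(O, R) = -8/R
m(-30 - 1*97, 208) + f(r, -74) = 208 - 8/(-74) = 208 - 8*(-1/74) = 208 + 4/37 = 7700/37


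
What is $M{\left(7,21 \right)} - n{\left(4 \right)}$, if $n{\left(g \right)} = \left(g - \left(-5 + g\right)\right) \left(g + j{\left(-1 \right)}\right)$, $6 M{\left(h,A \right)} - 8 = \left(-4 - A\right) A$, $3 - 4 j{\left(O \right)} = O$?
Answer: $- \frac{667}{6} \approx -111.17$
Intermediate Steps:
$j{\left(O \right)} = \frac{3}{4} - \frac{O}{4}$
$M{\left(h,A \right)} = \frac{4}{3} + \frac{A \left(-4 - A\right)}{6}$ ($M{\left(h,A \right)} = \frac{4}{3} + \frac{\left(-4 - A\right) A}{6} = \frac{4}{3} + \frac{A \left(-4 - A\right)}{6}$)
$n{\left(g \right)} = 5 + 5 g$ ($n{\left(g \right)} = \left(g - \left(-5 + g\right)\right) \left(g + \left(\frac{3}{4} - - \frac{1}{4}\right)\right) = 5 \left(g + \left(\frac{3}{4} + \frac{1}{4}\right)\right) = 5 \left(g + 1\right) = 5 \left(1 + g\right) = 5 + 5 g$)
$M{\left(7,21 \right)} - n{\left(4 \right)} = \left(\frac{4}{3} - 14 - \frac{21^{2}}{6}\right) - \left(5 + 5 \cdot 4\right) = \left(\frac{4}{3} - 14 - \frac{147}{2}\right) - \left(5 + 20\right) = \left(\frac{4}{3} - 14 - \frac{147}{2}\right) - 25 = - \frac{517}{6} - 25 = - \frac{667}{6}$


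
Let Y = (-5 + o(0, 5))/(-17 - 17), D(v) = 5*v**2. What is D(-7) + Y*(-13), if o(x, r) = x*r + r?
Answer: 245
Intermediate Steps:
o(x, r) = r + r*x (o(x, r) = r*x + r = r + r*x)
Y = 0 (Y = (-5 + 5*(1 + 0))/(-17 - 17) = (-5 + 5*1)/(-34) = (-5 + 5)*(-1/34) = 0*(-1/34) = 0)
D(-7) + Y*(-13) = 5*(-7)**2 + 0*(-13) = 5*49 + 0 = 245 + 0 = 245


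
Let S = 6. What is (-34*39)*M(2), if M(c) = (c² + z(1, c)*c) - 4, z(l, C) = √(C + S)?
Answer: -5304*√2 ≈ -7501.0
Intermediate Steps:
z(l, C) = √(6 + C) (z(l, C) = √(C + 6) = √(6 + C))
M(c) = -4 + c² + c*√(6 + c) (M(c) = (c² + √(6 + c)*c) - 4 = (c² + c*√(6 + c)) - 4 = -4 + c² + c*√(6 + c))
(-34*39)*M(2) = (-34*39)*(-4 + 2² + 2*√(6 + 2)) = -1326*(-4 + 4 + 2*√8) = -1326*(-4 + 4 + 2*(2*√2)) = -1326*(-4 + 4 + 4*√2) = -5304*√2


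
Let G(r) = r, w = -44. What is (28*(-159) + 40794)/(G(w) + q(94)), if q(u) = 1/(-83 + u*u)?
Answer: -106033842/128377 ≈ -825.96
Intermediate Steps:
q(u) = 1/(-83 + u²)
(28*(-159) + 40794)/(G(w) + q(94)) = (28*(-159) + 40794)/(-44 + 1/(-83 + 94²)) = (-4452 + 40794)/(-44 + 1/(-83 + 8836)) = 36342/(-44 + 1/8753) = 36342/(-385131/8753) = 36342*(-8753/385131) = -106033842/128377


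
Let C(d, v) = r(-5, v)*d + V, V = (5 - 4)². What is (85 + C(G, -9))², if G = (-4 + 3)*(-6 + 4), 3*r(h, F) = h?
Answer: 61504/9 ≈ 6833.8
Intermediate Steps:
r(h, F) = h/3
V = 1 (V = 1² = 1)
G = 2 (G = -1*(-2) = 2)
C(d, v) = 1 - 5*d/3 (C(d, v) = ((⅓)*(-5))*d + 1 = -5*d/3 + 1 = 1 - 5*d/3)
(85 + C(G, -9))² = (85 + (1 - 5/3*2))² = (85 + (1 - 10/3))² = (85 - 7/3)² = (248/3)² = 61504/9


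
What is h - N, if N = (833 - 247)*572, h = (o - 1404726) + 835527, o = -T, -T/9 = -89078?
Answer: -1706093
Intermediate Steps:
T = 801702 (T = -9*(-89078) = 801702)
o = -801702 (o = -1*801702 = -801702)
h = -1370901 (h = (-801702 - 1404726) + 835527 = -2206428 + 835527 = -1370901)
N = 335192 (N = 586*572 = 335192)
h - N = -1370901 - 1*335192 = -1370901 - 335192 = -1706093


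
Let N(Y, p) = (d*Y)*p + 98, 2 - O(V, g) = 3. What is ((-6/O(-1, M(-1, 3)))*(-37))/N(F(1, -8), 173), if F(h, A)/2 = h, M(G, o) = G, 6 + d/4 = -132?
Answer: 111/95447 ≈ 0.0011629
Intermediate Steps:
d = -552 (d = -24 + 4*(-132) = -24 - 528 = -552)
O(V, g) = -1 (O(V, g) = 2 - 1*3 = 2 - 3 = -1)
F(h, A) = 2*h
N(Y, p) = 98 - 552*Y*p (N(Y, p) = (-552*Y)*p + 98 = -552*Y*p + 98 = 98 - 552*Y*p)
((-6/O(-1, M(-1, 3)))*(-37))/N(F(1, -8), 173) = ((-6/(-1))*(-37))/(98 - 552*2*1*173) = (-1*(-6)*(-37))/(98 - 552*2*173) = (6*(-37))/(98 - 190992) = -222/(-190894) = -222*(-1/190894) = 111/95447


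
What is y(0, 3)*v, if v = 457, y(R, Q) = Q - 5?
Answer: -914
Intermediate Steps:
y(R, Q) = -5 + Q
y(0, 3)*v = (-5 + 3)*457 = -2*457 = -914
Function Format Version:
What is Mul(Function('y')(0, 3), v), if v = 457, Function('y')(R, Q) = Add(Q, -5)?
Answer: -914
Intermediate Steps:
Function('y')(R, Q) = Add(-5, Q)
Mul(Function('y')(0, 3), v) = Mul(Add(-5, 3), 457) = Mul(-2, 457) = -914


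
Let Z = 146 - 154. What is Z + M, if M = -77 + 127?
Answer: 42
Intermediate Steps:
M = 50
Z = -8
Z + M = -8 + 50 = 42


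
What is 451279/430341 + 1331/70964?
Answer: 32597346827/30538718724 ≈ 1.0674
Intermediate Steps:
451279/430341 + 1331/70964 = 32597346827/30538718724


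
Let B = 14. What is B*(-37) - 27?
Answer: -545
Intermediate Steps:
B*(-37) - 27 = 14*(-37) - 27 = -518 - 27 = -545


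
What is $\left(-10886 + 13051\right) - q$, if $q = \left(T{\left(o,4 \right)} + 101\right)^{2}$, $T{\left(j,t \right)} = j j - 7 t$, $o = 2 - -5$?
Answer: $-12719$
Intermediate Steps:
$o = 7$ ($o = 2 + 5 = 7$)
$T{\left(j,t \right)} = j^{2} - 7 t$
$q = 14884$ ($q = \left(\left(7^{2} - 28\right) + 101\right)^{2} = \left(\left(49 - 28\right) + 101\right)^{2} = \left(21 + 101\right)^{2} = 122^{2} = 14884$)
$\left(-10886 + 13051\right) - q = \left(-10886 + 13051\right) - 14884 = 2165 - 14884 = -12719$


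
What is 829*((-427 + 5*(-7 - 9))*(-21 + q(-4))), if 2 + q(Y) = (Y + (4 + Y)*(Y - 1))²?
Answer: 2942121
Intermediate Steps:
q(Y) = -2 + (Y + (-1 + Y)*(4 + Y))² (q(Y) = -2 + (Y + (4 + Y)*(Y - 1))² = -2 + (Y + (4 + Y)*(-1 + Y))² = -2 + (Y + (-1 + Y)*(4 + Y))²)
829*((-427 + 5*(-7 - 9))*(-21 + q(-4))) = 829*((-427 + 5*(-7 - 9))*(-21 + (-2 + (-4 + (-4)² + 4*(-4))²))) = 829*((-427 + 5*(-16))*(-21 + (-2 + (-4 + 16 - 16)²))) = 829*((-427 - 80)*(-21 + (-2 + (-4)²))) = 829*(-507*(-21 + (-2 + 16))) = 829*(-507*(-21 + 14)) = 829*(-507*(-7)) = 829*3549 = 2942121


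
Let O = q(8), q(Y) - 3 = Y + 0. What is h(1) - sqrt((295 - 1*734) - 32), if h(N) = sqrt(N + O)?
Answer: 2*sqrt(3) - I*sqrt(471) ≈ 3.4641 - 21.703*I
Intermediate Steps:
q(Y) = 3 + Y (q(Y) = 3 + (Y + 0) = 3 + Y)
O = 11 (O = 3 + 8 = 11)
h(N) = sqrt(11 + N) (h(N) = sqrt(N + 11) = sqrt(11 + N))
h(1) - sqrt((295 - 1*734) - 32) = sqrt(11 + 1) - sqrt((295 - 1*734) - 32) = sqrt(12) - sqrt((295 - 734) - 32) = 2*sqrt(3) - sqrt(-439 - 32) = 2*sqrt(3) - sqrt(-471) = 2*sqrt(3) - I*sqrt(471)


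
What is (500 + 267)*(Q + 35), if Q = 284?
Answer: 244673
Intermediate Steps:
(500 + 267)*(Q + 35) = (500 + 267)*(284 + 35) = 767*319 = 244673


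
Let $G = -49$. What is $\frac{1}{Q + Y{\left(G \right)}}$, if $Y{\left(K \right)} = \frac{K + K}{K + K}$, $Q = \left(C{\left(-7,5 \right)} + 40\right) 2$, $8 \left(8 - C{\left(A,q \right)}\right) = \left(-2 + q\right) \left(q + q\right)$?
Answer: $\frac{2}{179} \approx 0.011173$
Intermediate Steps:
$C{\left(A,q \right)} = 8 - \frac{q \left(-2 + q\right)}{4}$ ($C{\left(A,q \right)} = 8 - \frac{\left(-2 + q\right) \left(q + q\right)}{8} = 8 - \frac{\left(-2 + q\right) 2 q}{8} = 8 - \frac{2 q \left(-2 + q\right)}{8} = 8 - \frac{q \left(-2 + q\right)}{4}$)
$Q = \frac{177}{2}$ ($Q = \left(\left(8 + \frac{1}{2} \cdot 5 - \frac{5^{2}}{4}\right) + 40\right) 2 = \left(\left(8 + \frac{5}{2} - \frac{25}{4}\right) + 40\right) 2 = \left(\frac{17}{4} + 40\right) 2 = \frac{177}{4} \cdot 2 = \frac{177}{2} \approx 88.5$)
$Y{\left(K \right)} = 1$ ($Y{\left(K \right)} = \frac{2 K}{2 K} = 2 K \frac{1}{2 K} = 1$)
$\frac{1}{Q + Y{\left(G \right)}} = \frac{1}{\frac{177}{2} + 1} = \frac{1}{\frac{179}{2}} = \frac{2}{179}$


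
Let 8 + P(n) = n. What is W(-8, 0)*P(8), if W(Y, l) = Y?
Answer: 0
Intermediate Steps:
P(n) = -8 + n
W(-8, 0)*P(8) = -8*(-8 + 8) = -8*0 = 0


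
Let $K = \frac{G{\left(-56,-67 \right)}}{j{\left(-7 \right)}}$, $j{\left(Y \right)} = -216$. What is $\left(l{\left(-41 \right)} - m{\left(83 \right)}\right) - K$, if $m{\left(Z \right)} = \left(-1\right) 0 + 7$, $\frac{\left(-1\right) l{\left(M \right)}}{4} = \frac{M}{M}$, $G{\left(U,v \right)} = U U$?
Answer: $\frac{95}{27} \approx 3.5185$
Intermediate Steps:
$G{\left(U,v \right)} = U^{2}$
$l{\left(M \right)} = -4$ ($l{\left(M \right)} = - 4 \frac{M}{M} = \left(-4\right) 1 = -4$)
$m{\left(Z \right)} = 7$ ($m{\left(Z \right)} = 0 + 7 = 7$)
$K = - \frac{392}{27}$ ($K = \frac{\left(-56\right)^{2}}{-216} = 3136 \left(- \frac{1}{216}\right) = - \frac{392}{27} \approx -14.519$)
$\left(l{\left(-41 \right)} - m{\left(83 \right)}\right) - K = \left(-4 - 7\right) - - \frac{392}{27} = \left(-4 - 7\right) + \frac{392}{27} = -11 + \frac{392}{27} = \frac{95}{27}$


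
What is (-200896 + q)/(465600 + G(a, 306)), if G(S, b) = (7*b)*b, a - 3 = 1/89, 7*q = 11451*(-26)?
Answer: -851999/3923682 ≈ -0.21714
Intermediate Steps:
q = -297726/7 (q = (11451*(-26))/7 = (⅐)*(-297726) = -297726/7 ≈ -42532.)
a = 268/89 (a = 3 + 1/89 = 268/89 ≈ 3.0112)
G(S, b) = 7*b²
(-200896 + q)/(465600 + G(a, 306)) = (-200896 - 297726/7)/(465600 + 7*306²) = -1703998/(7*(465600 + 7*93636)) = -1703998/(7*(465600 + 655452)) = -1703998/7/1121052 = -1703998/7*1/1121052 = -851999/3923682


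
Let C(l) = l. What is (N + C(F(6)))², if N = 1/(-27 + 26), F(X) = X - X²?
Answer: 961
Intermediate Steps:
N = -1 (N = 1/(-1) = -1)
(N + C(F(6)))² = (-1 + 6*(1 - 1*6))² = (-1 + 6*(1 - 6))² = (-1 + 6*(-5))² = (-1 - 30)² = (-31)² = 961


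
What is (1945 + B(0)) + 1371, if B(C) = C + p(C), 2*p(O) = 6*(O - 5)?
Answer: 3301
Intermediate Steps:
p(O) = -15 + 3*O (p(O) = (6*(O - 5))/2 = (6*(-5 + O))/2 = (-30 + 6*O)/2 = -15 + 3*O)
B(C) = -15 + 4*C (B(C) = C + (-15 + 3*C) = -15 + 4*C)
(1945 + B(0)) + 1371 = (1945 + (-15 + 4*0)) + 1371 = (1945 + (-15 + 0)) + 1371 = (1945 - 15) + 1371 = 1930 + 1371 = 3301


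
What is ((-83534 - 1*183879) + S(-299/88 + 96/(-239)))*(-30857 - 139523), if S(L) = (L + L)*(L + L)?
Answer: 1259355976284104965/27646564 ≈ 4.5552e+10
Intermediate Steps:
S(L) = 4*L**2 (S(L) = (2*L)*(2*L) = 4*L**2)
((-83534 - 1*183879) + S(-299/88 + 96/(-239)))*(-30857 - 139523) = ((-83534 - 1*183879) + 4*(-299/88 + 96/(-239))**2)*(-30857 - 139523) = ((-83534 - 183879) + 4*(-299*1/88 + 96*(-1/239))**2)*(-170380) = (-267413 + 4*(-299/88 - 96/239)**2)*(-170380) = (-267413 + 4*(-79909/21032)**2)*(-170380) = (-267413 + 4*(6385448281/442345024))*(-170380) = (-267413 + 6385448281/110586256)*(-170380) = -29565817027447/110586256*(-170380) = 1259355976284104965/27646564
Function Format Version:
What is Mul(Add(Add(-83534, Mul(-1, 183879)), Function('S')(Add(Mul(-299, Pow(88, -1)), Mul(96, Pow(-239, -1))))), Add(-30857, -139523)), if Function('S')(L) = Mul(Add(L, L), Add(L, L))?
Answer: Rational(1259355976284104965, 27646564) ≈ 4.5552e+10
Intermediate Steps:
Function('S')(L) = Mul(4, Pow(L, 2)) (Function('S')(L) = Mul(Mul(2, L), Mul(2, L)) = Mul(4, Pow(L, 2)))
Mul(Add(Add(-83534, Mul(-1, 183879)), Function('S')(Add(Mul(-299, Pow(88, -1)), Mul(96, Pow(-239, -1))))), Add(-30857, -139523)) = Mul(Add(Add(-83534, Mul(-1, 183879)), Mul(4, Pow(Add(Mul(-299, Pow(88, -1)), Mul(96, Pow(-239, -1))), 2))), Add(-30857, -139523)) = Mul(Add(Add(-83534, -183879), Mul(4, Pow(Add(Mul(-299, Rational(1, 88)), Mul(96, Rational(-1, 239))), 2))), -170380) = Mul(Add(-267413, Mul(4, Pow(Add(Rational(-299, 88), Rational(-96, 239)), 2))), -170380) = Mul(Add(-267413, Mul(4, Pow(Rational(-79909, 21032), 2))), -170380) = Mul(Add(-267413, Mul(4, Rational(6385448281, 442345024))), -170380) = Mul(Add(-267413, Rational(6385448281, 110586256)), -170380) = Mul(Rational(-29565817027447, 110586256), -170380) = Rational(1259355976284104965, 27646564)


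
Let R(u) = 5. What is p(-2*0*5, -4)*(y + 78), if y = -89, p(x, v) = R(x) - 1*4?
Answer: -11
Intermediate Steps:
p(x, v) = 1 (p(x, v) = 5 - 1*4 = 5 - 4 = 1)
p(-2*0*5, -4)*(y + 78) = 1*(-89 + 78) = 1*(-11) = -11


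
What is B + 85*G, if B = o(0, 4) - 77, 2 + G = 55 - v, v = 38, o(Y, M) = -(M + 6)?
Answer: 1188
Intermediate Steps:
o(Y, M) = -6 - M (o(Y, M) = -(6 + M) = -6 - M)
G = 15 (G = -2 + (55 - 1*38) = -2 + (55 - 38) = -2 + 17 = 15)
B = -87 (B = (-6 - 1*4) - 77 = (-6 - 4) - 77 = -10 - 77 = -87)
B + 85*G = -87 + 85*15 = -87 + 1275 = 1188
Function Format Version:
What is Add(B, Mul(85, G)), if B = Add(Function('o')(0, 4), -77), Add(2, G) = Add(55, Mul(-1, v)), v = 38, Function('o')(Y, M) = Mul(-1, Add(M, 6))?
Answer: 1188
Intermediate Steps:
Function('o')(Y, M) = Add(-6, Mul(-1, M)) (Function('o')(Y, M) = Mul(-1, Add(6, M)) = Add(-6, Mul(-1, M)))
G = 15 (G = Add(-2, Add(55, Mul(-1, 38))) = Add(-2, Add(55, -38)) = Add(-2, 17) = 15)
B = -87 (B = Add(Add(-6, Mul(-1, 4)), -77) = Add(Add(-6, -4), -77) = Add(-10, -77) = -87)
Add(B, Mul(85, G)) = Add(-87, Mul(85, 15)) = Add(-87, 1275) = 1188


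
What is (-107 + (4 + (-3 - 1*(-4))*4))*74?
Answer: -7326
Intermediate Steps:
(-107 + (4 + (-3 - 1*(-4))*4))*74 = (-107 + (4 + (-3 + 4)*4))*74 = (-107 + (4 + 1*4))*74 = (-107 + (4 + 4))*74 = (-107 + 8)*74 = -99*74 = -7326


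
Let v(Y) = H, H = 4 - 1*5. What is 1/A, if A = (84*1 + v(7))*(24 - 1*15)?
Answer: 1/747 ≈ 0.0013387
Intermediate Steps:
H = -1 (H = 4 - 5 = -1)
v(Y) = -1
A = 747 (A = (84*1 - 1)*(24 - 1*15) = (84 - 1)*(24 - 15) = 83*9 = 747)
1/A = 1/747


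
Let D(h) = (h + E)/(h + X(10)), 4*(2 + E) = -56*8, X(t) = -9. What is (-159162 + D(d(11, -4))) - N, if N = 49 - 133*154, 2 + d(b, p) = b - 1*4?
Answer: -554807/4 ≈ -1.3870e+5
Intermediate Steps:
E = -114 (E = -2 + (-56*8)/4 = -2 + (1/4)*(-448) = -2 - 112 = -114)
d(b, p) = -6 + b (d(b, p) = -2 + (b - 1*4) = -2 + (b - 4) = -2 + (-4 + b) = -6 + b)
N = -20433 (N = 49 - 20482 = -20433)
D(h) = (-114 + h)/(-9 + h) (D(h) = (h - 114)/(h - 9) = (-114 + h)/(-9 + h))
(-159162 + D(d(11, -4))) - N = (-159162 + (-114 + (-6 + 11))/(-9 + (-6 + 11))) - 1*(-20433) = (-159162 + (-114 + 5)/(-9 + 5)) + 20433 = (-159162 - 109/(-4)) + 20433 = (-159162 - 1/4*(-109)) + 20433 = (-159162 + 109/4) + 20433 = -636539/4 + 20433 = -554807/4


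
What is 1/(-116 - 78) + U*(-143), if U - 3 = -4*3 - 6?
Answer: 416129/194 ≈ 2145.0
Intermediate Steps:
U = -15 (U = 3 + (-4*3 - 6) = 3 + (-12 - 6) = 3 - 18 = -15)
1/(-116 - 78) + U*(-143) = 1/(-116 - 78) - 15*(-143) = 1/(-194) + 2145 = -1/194 + 2145 = 416129/194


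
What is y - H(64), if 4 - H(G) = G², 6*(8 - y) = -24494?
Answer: 24547/3 ≈ 8182.3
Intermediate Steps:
y = 12271/3 (y = 8 - ⅙*(-24494) = 8 + 12247/3 = 12271/3 ≈ 4090.3)
H(G) = 4 - G²
y - H(64) = 12271/3 - (4 - 1*64²) = 12271/3 - (4 - 1*4096) = 12271/3 - (4 - 4096) = 12271/3 - 1*(-4092) = 12271/3 + 4092 = 24547/3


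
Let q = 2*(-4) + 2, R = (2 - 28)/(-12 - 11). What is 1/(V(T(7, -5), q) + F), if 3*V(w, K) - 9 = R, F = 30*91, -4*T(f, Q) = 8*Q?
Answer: 69/188603 ≈ 0.00036585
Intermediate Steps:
T(f, Q) = -2*Q
R = 26/23 (R = -26/(-23) = -26*(-1/23) = 26/23 ≈ 1.1304)
F = 2730
q = -6 (q = -8 + 2 = -6)
V(w, K) = 233/69 (V(w, K) = 3 + (1/3)*(26/23) = 3 + 26/69 = 233/69)
1/(V(T(7, -5), q) + F) = 1/(233/69 + 2730) = 1/(188603/69) = 69/188603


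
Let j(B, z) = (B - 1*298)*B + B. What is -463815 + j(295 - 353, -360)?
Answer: -443225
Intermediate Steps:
j(B, z) = B + B*(-298 + B) (j(B, z) = (B - 298)*B + B = (-298 + B)*B + B = B*(-298 + B) + B = B + B*(-298 + B))
-463815 + j(295 - 353, -360) = -463815 + (295 - 353)*(-297 + (295 - 353)) = -463815 - 58*(-297 - 58) = -463815 - 58*(-355) = -463815 + 20590 = -443225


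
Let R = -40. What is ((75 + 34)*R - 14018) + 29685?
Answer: 11307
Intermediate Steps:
((75 + 34)*R - 14018) + 29685 = ((75 + 34)*(-40) - 14018) + 29685 = (109*(-40) - 14018) + 29685 = (-4360 - 14018) + 29685 = -18378 + 29685 = 11307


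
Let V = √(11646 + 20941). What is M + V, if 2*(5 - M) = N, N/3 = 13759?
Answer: -41267/2 + √32587 ≈ -20453.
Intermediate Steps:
N = 41277 (N = 3*13759 = 41277)
V = √32587 ≈ 180.52
M = -41267/2 (M = 5 - ½*41277 = 5 - 41277/2 = -41267/2 ≈ -20634.)
M + V = -41267/2 + √32587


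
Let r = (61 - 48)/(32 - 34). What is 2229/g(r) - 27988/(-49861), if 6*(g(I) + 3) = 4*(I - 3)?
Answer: -6788507/28492 ≈ -238.26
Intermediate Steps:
r = -13/2 (r = 13/(-2) = 13*(-1/2) = -13/2 ≈ -6.5000)
g(I) = -5 + 2*I/3 (g(I) = -3 + (4*(I - 3))/6 = -3 + (4*(-3 + I))/6 = -3 + (-12 + 4*I)/6 = -3 + (-2 + 2*I/3) = -5 + 2*I/3)
2229/g(r) - 27988/(-49861) = 2229/(-5 + (2/3)*(-13/2)) - 27988/(-49861) = 2229/(-5 - 13/3) - 27988*(-1/49861) = 2229/(-28/3) + 27988/49861 = 2229*(-3/28) + 27988/49861 = -6687/28 + 27988/49861 = -6788507/28492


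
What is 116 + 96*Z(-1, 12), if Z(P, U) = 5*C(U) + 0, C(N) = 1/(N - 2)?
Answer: 164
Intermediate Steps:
C(N) = 1/(-2 + N)
Z(P, U) = 5/(-2 + U) (Z(P, U) = 5/(-2 + U) + 0 = 5/(-2 + U))
116 + 96*Z(-1, 12) = 116 + 96*(5/(-2 + 12)) = 116 + 96*(5/10) = 116 + 96*(5*(⅒)) = 116 + 96*(½) = 116 + 48 = 164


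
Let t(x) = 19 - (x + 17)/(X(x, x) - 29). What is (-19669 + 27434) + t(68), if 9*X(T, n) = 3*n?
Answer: 148151/19 ≈ 7797.4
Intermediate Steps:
X(T, n) = n/3 (X(T, n) = (3*n)/9 = n/3)
t(x) = 19 - (17 + x)/(-29 + x/3) (t(x) = 19 - (x + 17)/(x/3 - 29) = 19 - (17 + x)/(-29 + x/3))
(-19669 + 27434) + t(68) = (-19669 + 27434) + 8*(-213 + 2*68)/(-87 + 68) = 7765 + 8*(-213 + 136)/(-19) = 7765 + 8*(-1/19)*(-77) = 7765 + 616/19 = 148151/19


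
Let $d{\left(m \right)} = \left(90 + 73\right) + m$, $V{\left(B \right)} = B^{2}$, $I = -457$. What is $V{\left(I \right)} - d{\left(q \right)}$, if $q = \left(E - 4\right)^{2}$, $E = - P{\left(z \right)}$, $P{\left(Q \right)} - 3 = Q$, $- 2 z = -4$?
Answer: $208605$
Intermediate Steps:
$z = 2$ ($z = \left(- \frac{1}{2}\right) \left(-4\right) = 2$)
$P{\left(Q \right)} = 3 + Q$
$E = -5$ ($E = - (3 + 2) = \left(-1\right) 5 = -5$)
$q = 81$ ($q = \left(-5 - 4\right)^{2} = \left(-9\right)^{2} = 81$)
$d{\left(m \right)} = 163 + m$
$V{\left(I \right)} - d{\left(q \right)} = \left(-457\right)^{2} - \left(163 + 81\right) = 208849 - 244 = 208605$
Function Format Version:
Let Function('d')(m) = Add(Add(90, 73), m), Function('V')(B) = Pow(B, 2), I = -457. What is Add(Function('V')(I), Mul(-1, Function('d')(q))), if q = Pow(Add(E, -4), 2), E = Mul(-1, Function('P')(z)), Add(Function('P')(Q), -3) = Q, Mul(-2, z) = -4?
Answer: 208605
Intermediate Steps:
z = 2 (z = Mul(Rational(-1, 2), -4) = 2)
Function('P')(Q) = Add(3, Q)
E = -5 (E = Mul(-1, Add(3, 2)) = Mul(-1, 5) = -5)
q = 81 (q = Pow(Add(-5, -4), 2) = Pow(-9, 2) = 81)
Function('d')(m) = Add(163, m)
Add(Function('V')(I), Mul(-1, Function('d')(q))) = Add(Pow(-457, 2), Mul(-1, Add(163, 81))) = Add(208849, Mul(-1, 244)) = Add(208849, -244) = 208605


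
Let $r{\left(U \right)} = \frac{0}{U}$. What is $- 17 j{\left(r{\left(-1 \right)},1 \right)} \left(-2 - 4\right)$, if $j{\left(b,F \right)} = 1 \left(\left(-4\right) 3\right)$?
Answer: $-1224$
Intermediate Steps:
$r{\left(U \right)} = 0$
$j{\left(b,F \right)} = -12$ ($j{\left(b,F \right)} = 1 \left(-12\right) = -12$)
$- 17 j{\left(r{\left(-1 \right)},1 \right)} \left(-2 - 4\right) = \left(-17\right) \left(-12\right) \left(-2 - 4\right) = 204 \left(-6\right) = -1224$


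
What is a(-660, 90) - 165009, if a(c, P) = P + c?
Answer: -165579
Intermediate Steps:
a(-660, 90) - 165009 = (90 - 660) - 165009 = -570 - 165009 = -165579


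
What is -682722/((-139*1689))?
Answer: 227574/78257 ≈ 2.9080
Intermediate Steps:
-682722/((-139*1689)) = -682722/(-234771) = -682722*(-1/234771) = 227574/78257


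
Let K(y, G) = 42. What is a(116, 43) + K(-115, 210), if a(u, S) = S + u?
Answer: 201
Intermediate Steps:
a(116, 43) + K(-115, 210) = (43 + 116) + 42 = 159 + 42 = 201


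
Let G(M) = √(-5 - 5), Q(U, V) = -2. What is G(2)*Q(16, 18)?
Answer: -2*I*√10 ≈ -6.3246*I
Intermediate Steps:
G(M) = I*√10 (G(M) = √(-10) = I*√10)
G(2)*Q(16, 18) = (I*√10)*(-2) = -2*I*√10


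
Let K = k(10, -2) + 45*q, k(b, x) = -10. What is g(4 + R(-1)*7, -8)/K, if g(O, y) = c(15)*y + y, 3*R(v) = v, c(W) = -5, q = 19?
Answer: 32/845 ≈ 0.037870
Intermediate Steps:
R(v) = v/3
K = 845 (K = -10 + 45*19 = -10 + 855 = 845)
g(O, y) = -4*y (g(O, y) = -5*y + y = -4*y)
g(4 + R(-1)*7, -8)/K = -4*(-8)/845 = 32*(1/845) = 32/845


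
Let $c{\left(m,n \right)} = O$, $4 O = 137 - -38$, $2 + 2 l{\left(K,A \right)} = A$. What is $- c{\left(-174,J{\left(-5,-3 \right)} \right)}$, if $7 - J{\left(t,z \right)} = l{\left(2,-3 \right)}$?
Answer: $- \frac{175}{4} \approx -43.75$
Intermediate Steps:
$l{\left(K,A \right)} = -1 + \frac{A}{2}$
$J{\left(t,z \right)} = \frac{19}{2}$ ($J{\left(t,z \right)} = 7 - \left(-1 + \frac{1}{2} \left(-3\right)\right) = 7 - \left(-1 - \frac{3}{2}\right) = 7 - - \frac{5}{2} = 7 + \frac{5}{2} = \frac{19}{2}$)
$O = \frac{175}{4}$ ($O = \frac{137 - -38}{4} = \frac{137 + 38}{4} = \frac{1}{4} \cdot 175 = \frac{175}{4} \approx 43.75$)
$c{\left(m,n \right)} = \frac{175}{4}$
$- c{\left(-174,J{\left(-5,-3 \right)} \right)} = \left(-1\right) \frac{175}{4} = - \frac{175}{4}$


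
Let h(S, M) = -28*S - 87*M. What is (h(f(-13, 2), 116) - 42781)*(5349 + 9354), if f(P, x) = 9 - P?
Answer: -786448767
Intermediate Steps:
h(S, M) = -87*M - 28*S
(h(f(-13, 2), 116) - 42781)*(5349 + 9354) = ((-87*116 - 28*(9 - 1*(-13))) - 42781)*(5349 + 9354) = ((-10092 - 28*(9 + 13)) - 42781)*14703 = ((-10092 - 28*22) - 42781)*14703 = ((-10092 - 616) - 42781)*14703 = (-10708 - 42781)*14703 = -53489*14703 = -786448767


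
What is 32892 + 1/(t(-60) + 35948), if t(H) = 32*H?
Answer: 1119248977/34028 ≈ 32892.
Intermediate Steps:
32892 + 1/(t(-60) + 35948) = 32892 + 1/(32*(-60) + 35948) = 32892 + 1/(-1920 + 35948) = 32892 + 1/34028 = 1119248977/34028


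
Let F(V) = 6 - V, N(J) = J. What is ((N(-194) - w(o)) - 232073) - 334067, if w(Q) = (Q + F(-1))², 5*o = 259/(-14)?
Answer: -56634489/100 ≈ -5.6635e+5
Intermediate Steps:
o = -37/10 (o = (259/(-14))/5 = (259*(-1/14))/5 = (⅕)*(-37/2) = -37/10 ≈ -3.7000)
w(Q) = (7 + Q)² (w(Q) = (Q + (6 - 1*(-1)))² = (Q + (6 + 1))² = (Q + 7)² = (7 + Q)²)
((N(-194) - w(o)) - 232073) - 334067 = ((-194 - (7 - 37/10)²) - 232073) - 334067 = ((-194 - (33/10)²) - 232073) - 334067 = ((-194 - 1*1089/100) - 232073) - 334067 = ((-194 - 1089/100) - 232073) - 334067 = (-20489/100 - 232073) - 334067 = -23227789/100 - 334067 = -56634489/100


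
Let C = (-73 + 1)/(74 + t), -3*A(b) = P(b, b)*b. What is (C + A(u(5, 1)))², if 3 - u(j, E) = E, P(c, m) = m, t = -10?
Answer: 3481/576 ≈ 6.0434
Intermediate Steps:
u(j, E) = 3 - E
A(b) = -b²/3 (A(b) = -b*b/3 = -b²/3)
C = -9/8 (C = (-73 + 1)/(74 - 10) = -72/64 = -72*1/64 = -9/8 ≈ -1.1250)
(C + A(u(5, 1)))² = (-9/8 - (3 - 1*1)²/3)² = (-9/8 - (3 - 1)²/3)² = (-9/8 - ⅓*2²)² = (-9/8 - ⅓*4)² = (-9/8 - 4/3)² = (-59/24)² = 3481/576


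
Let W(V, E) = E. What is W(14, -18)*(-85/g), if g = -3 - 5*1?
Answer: -765/4 ≈ -191.25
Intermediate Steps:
g = -8 (g = -3 - 5 = -8)
W(14, -18)*(-85/g) = -(-1530)/(-8) = -(-1530)*(-1)/8 = -18*85/8 = -765/4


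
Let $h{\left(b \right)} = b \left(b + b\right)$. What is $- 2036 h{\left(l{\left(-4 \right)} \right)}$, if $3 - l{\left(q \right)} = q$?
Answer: $-199528$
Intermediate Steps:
$l{\left(q \right)} = 3 - q$
$h{\left(b \right)} = 2 b^{2}$ ($h{\left(b \right)} = b 2 b = 2 b^{2}$)
$- 2036 h{\left(l{\left(-4 \right)} \right)} = - 2036 \cdot 2 \left(3 - -4\right)^{2} = - 2036 \cdot 2 \left(3 + 4\right)^{2} = - 2036 \cdot 2 \cdot 7^{2} = - 2036 \cdot 2 \cdot 49 = \left(-2036\right) 98 = -199528$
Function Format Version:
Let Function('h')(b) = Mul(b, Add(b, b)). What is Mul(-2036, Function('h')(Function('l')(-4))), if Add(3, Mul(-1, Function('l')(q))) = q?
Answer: -199528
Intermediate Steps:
Function('l')(q) = Add(3, Mul(-1, q))
Function('h')(b) = Mul(2, Pow(b, 2)) (Function('h')(b) = Mul(b, Mul(2, b)) = Mul(2, Pow(b, 2)))
Mul(-2036, Function('h')(Function('l')(-4))) = Mul(-2036, Mul(2, Pow(Add(3, Mul(-1, -4)), 2))) = Mul(-2036, Mul(2, Pow(Add(3, 4), 2))) = Mul(-2036, Mul(2, Pow(7, 2))) = Mul(-2036, Mul(2, 49)) = Mul(-2036, 98) = -199528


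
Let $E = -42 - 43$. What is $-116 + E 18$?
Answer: $-1646$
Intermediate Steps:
$E = -85$ ($E = -42 - 43 = -85$)
$-116 + E 18 = -116 - 1530 = -1646$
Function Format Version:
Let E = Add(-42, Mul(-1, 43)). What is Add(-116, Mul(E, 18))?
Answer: -1646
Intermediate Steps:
E = -85 (E = Add(-42, -43) = -85)
Add(-116, Mul(E, 18)) = Add(-116, Mul(-85, 18)) = Add(-116, -1530) = -1646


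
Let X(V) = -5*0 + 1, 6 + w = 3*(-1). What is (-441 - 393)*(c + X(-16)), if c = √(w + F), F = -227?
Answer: -834 - 1668*I*√59 ≈ -834.0 - 12812.0*I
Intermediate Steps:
w = -9 (w = -6 + 3*(-1) = -6 - 3 = -9)
c = 2*I*√59 (c = √(-9 - 227) = √(-236) = 2*I*√59 ≈ 15.362*I)
X(V) = 1 (X(V) = 0 + 1 = 1)
(-441 - 393)*(c + X(-16)) = (-441 - 393)*(2*I*√59 + 1) = -834*(1 + 2*I*√59) = -834 - 1668*I*√59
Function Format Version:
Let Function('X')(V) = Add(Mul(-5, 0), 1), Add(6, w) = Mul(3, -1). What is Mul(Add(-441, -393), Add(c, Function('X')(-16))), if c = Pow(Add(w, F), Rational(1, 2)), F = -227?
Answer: Add(-834, Mul(-1668, I, Pow(59, Rational(1, 2)))) ≈ Add(-834.00, Mul(-12812., I))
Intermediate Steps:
w = -9 (w = Add(-6, Mul(3, -1)) = Add(-6, -3) = -9)
c = Mul(2, I, Pow(59, Rational(1, 2))) (c = Pow(Add(-9, -227), Rational(1, 2)) = Pow(-236, Rational(1, 2)) = Mul(2, I, Pow(59, Rational(1, 2))) ≈ Mul(15.362, I))
Function('X')(V) = 1 (Function('X')(V) = Add(0, 1) = 1)
Mul(Add(-441, -393), Add(c, Function('X')(-16))) = Mul(Add(-441, -393), Add(Mul(2, I, Pow(59, Rational(1, 2))), 1)) = Mul(-834, Add(1, Mul(2, I, Pow(59, Rational(1, 2))))) = Add(-834, Mul(-1668, I, Pow(59, Rational(1, 2))))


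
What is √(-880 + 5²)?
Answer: 3*I*√95 ≈ 29.24*I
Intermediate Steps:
√(-880 + 5²) = √(-880 + 25) = √(-855) = 3*I*√95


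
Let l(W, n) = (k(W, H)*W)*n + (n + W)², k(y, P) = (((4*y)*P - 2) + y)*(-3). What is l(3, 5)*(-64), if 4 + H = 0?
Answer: -139456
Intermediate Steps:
H = -4 (H = -4 + 0 = -4)
k(y, P) = 6 - 3*y - 12*P*y (k(y, P) = ((4*P*y - 2) + y)*(-3) = ((-2 + 4*P*y) + y)*(-3) = (-2 + y + 4*P*y)*(-3) = 6 - 3*y - 12*P*y)
l(W, n) = (W + n)² + W*n*(6 + 45*W) (l(W, n) = ((6 - 3*W - 12*(-4)*W)*W)*n + (n + W)² = ((6 - 3*W + 48*W)*W)*n + (W + n)² = ((6 + 45*W)*W)*n + (W + n)² = (W*(6 + 45*W))*n + (W + n)² = W*n*(6 + 45*W) + (W + n)² = (W + n)² + W*n*(6 + 45*W))
l(3, 5)*(-64) = ((3 + 5)² + 3*3*5*(2 + 15*3))*(-64) = (8² + 3*3*5*(2 + 45))*(-64) = (64 + 3*3*5*47)*(-64) = (64 + 2115)*(-64) = 2179*(-64) = -139456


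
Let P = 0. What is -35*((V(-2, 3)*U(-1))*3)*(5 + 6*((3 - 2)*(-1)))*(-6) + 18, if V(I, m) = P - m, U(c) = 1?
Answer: 1908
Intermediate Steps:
V(I, m) = -m (V(I, m) = 0 - m = -m)
-35*((V(-2, 3)*U(-1))*3)*(5 + 6*((3 - 2)*(-1)))*(-6) + 18 = -35*((-1*3*1)*3)*(5 + 6*((3 - 2)*(-1)))*(-6) + 18 = -35*(-3*1*3)*(5 + 6*(1*(-1)))*(-6) + 18 = -35*(-3*3)*(5 + 6*(-1))*(-6) + 18 = -35*(-9*(5 - 6))*(-6) + 18 = -35*(-9*(-1))*(-6) + 18 = -315*(-6) + 18 = -35*(-54) + 18 = 1890 + 18 = 1908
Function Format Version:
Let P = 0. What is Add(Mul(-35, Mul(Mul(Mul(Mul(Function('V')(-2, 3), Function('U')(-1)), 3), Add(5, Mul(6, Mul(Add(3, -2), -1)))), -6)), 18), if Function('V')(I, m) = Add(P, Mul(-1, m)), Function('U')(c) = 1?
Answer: 1908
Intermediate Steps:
Function('V')(I, m) = Mul(-1, m) (Function('V')(I, m) = Add(0, Mul(-1, m)) = Mul(-1, m))
Add(Mul(-35, Mul(Mul(Mul(Mul(Function('V')(-2, 3), Function('U')(-1)), 3), Add(5, Mul(6, Mul(Add(3, -2), -1)))), -6)), 18) = Add(Mul(-35, Mul(Mul(Mul(Mul(Mul(-1, 3), 1), 3), Add(5, Mul(6, Mul(Add(3, -2), -1)))), -6)), 18) = Add(Mul(-35, Mul(Mul(Mul(Mul(-3, 1), 3), Add(5, Mul(6, Mul(1, -1)))), -6)), 18) = Add(Mul(-35, Mul(Mul(Mul(-3, 3), Add(5, Mul(6, -1))), -6)), 18) = Add(Mul(-35, Mul(Mul(-9, Add(5, -6)), -6)), 18) = Add(Mul(-35, Mul(Mul(-9, -1), -6)), 18) = Add(Mul(-35, Mul(9, -6)), 18) = Add(Mul(-35, -54), 18) = Add(1890, 18) = 1908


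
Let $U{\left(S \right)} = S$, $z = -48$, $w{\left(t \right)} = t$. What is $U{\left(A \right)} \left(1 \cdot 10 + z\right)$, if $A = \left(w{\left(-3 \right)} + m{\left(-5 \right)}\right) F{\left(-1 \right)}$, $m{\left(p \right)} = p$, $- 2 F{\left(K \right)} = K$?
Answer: $152$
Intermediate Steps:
$F{\left(K \right)} = - \frac{K}{2}$
$A = -4$ ($A = \left(-3 - 5\right) \left(\left(- \frac{1}{2}\right) \left(-1\right)\right) = \left(-8\right) \frac{1}{2} = -4$)
$U{\left(A \right)} \left(1 \cdot 10 + z\right) = - 4 \left(1 \cdot 10 - 48\right) = - 4 \left(10 - 48\right) = \left(-4\right) \left(-38\right) = 152$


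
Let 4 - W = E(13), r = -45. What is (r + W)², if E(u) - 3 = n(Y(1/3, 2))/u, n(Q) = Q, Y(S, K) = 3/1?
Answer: 330625/169 ≈ 1956.4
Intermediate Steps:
Y(S, K) = 3 (Y(S, K) = 3*1 = 3)
E(u) = 3 + 3/u
W = 10/13 (W = 4 - (3 + 3/13) = 4 - 1*42/13 = 4 - 42/13 = 10/13 ≈ 0.76923)
(r + W)² = (-45 + 10/13)² = (-575/13)² = 330625/169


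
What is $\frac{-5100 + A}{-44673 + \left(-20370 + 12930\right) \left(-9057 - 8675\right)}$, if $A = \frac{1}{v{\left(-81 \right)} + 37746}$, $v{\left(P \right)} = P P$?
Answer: $- \frac{225965699}{5843269499949} \approx -3.8671 \cdot 10^{-5}$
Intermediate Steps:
$v{\left(P \right)} = P^{2}$
$A = \frac{1}{44307}$ ($A = \frac{1}{\left(-81\right)^{2} + 37746} = \frac{1}{6561 + 37746} = \frac{1}{44307} \approx 2.257 \cdot 10^{-5}$)
$\frac{-5100 + A}{-44673 + \left(-20370 + 12930\right) \left(-9057 - 8675\right)} = \frac{-5100 + \frac{1}{44307}}{-44673 + \left(-20370 + 12930\right) \left(-9057 - 8675\right)} = - \frac{225965699}{44307 \left(-44673 - -131926080\right)} = - \frac{225965699}{44307 \left(-44673 + 131926080\right)} = - \frac{225965699}{44307 \cdot 131881407} = \left(- \frac{225965699}{44307}\right) \frac{1}{131881407} = - \frac{225965699}{5843269499949}$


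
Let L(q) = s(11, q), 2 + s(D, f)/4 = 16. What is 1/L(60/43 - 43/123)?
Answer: 1/56 ≈ 0.017857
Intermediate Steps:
s(D, f) = 56 (s(D, f) = -8 + 4*16 = -8 + 64 = 56)
L(q) = 56
1/L(60/43 - 43/123) = 1/56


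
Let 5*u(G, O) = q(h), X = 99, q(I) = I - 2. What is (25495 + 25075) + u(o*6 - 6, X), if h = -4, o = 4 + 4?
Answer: 252844/5 ≈ 50569.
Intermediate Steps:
o = 8
q(I) = -2 + I
u(G, O) = -6/5 (u(G, O) = (-2 - 4)/5 = (1/5)*(-6) = -6/5)
(25495 + 25075) + u(o*6 - 6, X) = (25495 + 25075) - 6/5 = 50570 - 6/5 = 252844/5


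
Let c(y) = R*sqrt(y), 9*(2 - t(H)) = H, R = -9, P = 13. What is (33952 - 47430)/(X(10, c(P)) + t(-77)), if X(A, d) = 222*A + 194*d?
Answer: 2435137650/2807081723 + 1906139628*sqrt(13)/2807081723 ≈ 3.3158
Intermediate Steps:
t(H) = 2 - H/9
c(y) = -9*sqrt(y)
X(A, d) = 194*d + 222*A
(33952 - 47430)/(X(10, c(P)) + t(-77)) = (33952 - 47430)/((194*(-9*sqrt(13)) + 222*10) + (2 - 1/9*(-77))) = -13478/((-1746*sqrt(13) + 2220) + (2 + 77/9)) = -13478/((2220 - 1746*sqrt(13)) + 95/9) = -13478/(20075/9 - 1746*sqrt(13))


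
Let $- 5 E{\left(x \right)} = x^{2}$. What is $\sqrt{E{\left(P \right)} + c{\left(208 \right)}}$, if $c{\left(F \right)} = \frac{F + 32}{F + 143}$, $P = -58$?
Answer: $\frac{2 i \sqrt{6389305}}{195} \approx 25.925 i$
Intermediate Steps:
$E{\left(x \right)} = - \frac{x^{2}}{5}$
$c{\left(F \right)} = \frac{32 + F}{143 + F}$
$\sqrt{E{\left(P \right)} + c{\left(208 \right)}} = \sqrt{- \frac{\left(-58\right)^{2}}{5} + \frac{32 + 208}{143 + 208}} = \sqrt{\left(- \frac{1}{5}\right) 3364 + \frac{1}{351} \cdot 240} = \sqrt{- \frac{3364}{5} + \frac{1}{351} \cdot 240} = \sqrt{- \frac{3364}{5} + \frac{80}{117}} = \sqrt{- \frac{393188}{585}} = \frac{2 i \sqrt{6389305}}{195}$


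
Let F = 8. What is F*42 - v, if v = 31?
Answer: 305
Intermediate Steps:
F*42 - v = 8*42 - 1*31 = 336 - 31 = 305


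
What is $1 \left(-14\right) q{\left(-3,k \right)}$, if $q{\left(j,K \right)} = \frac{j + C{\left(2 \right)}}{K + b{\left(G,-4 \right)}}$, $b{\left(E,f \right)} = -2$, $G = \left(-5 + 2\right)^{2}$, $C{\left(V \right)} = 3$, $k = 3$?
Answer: $0$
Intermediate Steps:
$G = 9$ ($G = \left(-3\right)^{2} = 9$)
$q{\left(j,K \right)} = \frac{3 + j}{-2 + K}$ ($q{\left(j,K \right)} = \frac{j + 3}{K - 2} = \frac{3 + j}{-2 + K}$)
$1 \left(-14\right) q{\left(-3,k \right)} = 1 \left(-14\right) \frac{3 - 3}{-2 + 3} = - 14 \cdot 1^{-1} \cdot 0 = - 14 \cdot 1 \cdot 0 = \left(-14\right) 0 = 0$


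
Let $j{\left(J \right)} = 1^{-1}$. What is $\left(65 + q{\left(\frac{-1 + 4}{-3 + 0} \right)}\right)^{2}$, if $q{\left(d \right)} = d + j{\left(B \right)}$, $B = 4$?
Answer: $4225$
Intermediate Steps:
$j{\left(J \right)} = 1$
$q{\left(d \right)} = 1 + d$ ($q{\left(d \right)} = d + 1 = 1 + d$)
$\left(65 + q{\left(\frac{-1 + 4}{-3 + 0} \right)}\right)^{2} = \left(65 + \left(1 + \frac{-1 + 4}{-3 + 0}\right)\right)^{2} = \left(65 + \left(1 + \frac{3}{-3}\right)\right)^{2} = \left(65 + \left(1 + 3 \left(- \frac{1}{3}\right)\right)\right)^{2} = \left(65 + \left(1 - 1\right)\right)^{2} = \left(65 + 0\right)^{2} = 65^{2} = 4225$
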